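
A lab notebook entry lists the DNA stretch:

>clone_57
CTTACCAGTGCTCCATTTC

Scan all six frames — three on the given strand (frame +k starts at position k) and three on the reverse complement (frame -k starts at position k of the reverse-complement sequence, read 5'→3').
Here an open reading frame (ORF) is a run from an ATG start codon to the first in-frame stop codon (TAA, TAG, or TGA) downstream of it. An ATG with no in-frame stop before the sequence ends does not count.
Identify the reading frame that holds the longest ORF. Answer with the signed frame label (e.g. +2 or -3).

Reverse complement (5'→3'): GAAATGGAGCACTGGTAAG
Frame +1: CTT ACC AGT GCT CCA TTT — no ATG→stop ORF.
Frame +2: TTA CCA GTG CTC CAT TTC — no ATG→stop ORF.
Frame +3: TAC CAG TGC TCC ATT — no ATG→stop ORF.
Frame -1: GAA ATG GAG CAC TGG TAA — ATG at 4, stop TAA at 16 → 15 nt.
Frame -2: AAA TGG AGC ACT GGT AAG — no ATG→stop ORF.
Frame -3: AAT GGA GCA CTG GTA — no ATG→stop ORF.
Longest ORF is 15 nt in frame -1 (positions 4–18).

-1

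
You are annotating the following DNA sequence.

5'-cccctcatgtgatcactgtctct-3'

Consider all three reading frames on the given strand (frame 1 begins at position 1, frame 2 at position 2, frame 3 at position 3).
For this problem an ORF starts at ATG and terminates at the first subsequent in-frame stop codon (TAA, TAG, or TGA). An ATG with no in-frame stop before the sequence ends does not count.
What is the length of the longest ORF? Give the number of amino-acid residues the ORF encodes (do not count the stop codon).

Frame 1: CCC CTC ATG TGA TCA CTG TCT — ATG at 7, stop TGA at 10 → 6 nt.
Frame 2: CCC TCA TGT GAT CAC TGT CTC — no ATG→stop ORF.
Frame 3: CCT CAT GTG ATC ACT GTC TCT — no ATG→stop ORF.
Longest: frame 1, positions 7–12, 6 nt = 2 codons = 1 aa. → 1 amino acids.

1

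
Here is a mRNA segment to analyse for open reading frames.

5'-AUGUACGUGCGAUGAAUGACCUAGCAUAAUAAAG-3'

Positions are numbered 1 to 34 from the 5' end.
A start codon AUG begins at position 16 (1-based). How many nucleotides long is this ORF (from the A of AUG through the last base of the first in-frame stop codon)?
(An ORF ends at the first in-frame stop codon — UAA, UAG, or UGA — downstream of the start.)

Codons from position 16: AUG (16–18), ACC (19–21), UAG (22–24).
UAG is the first in-frame stop; ORF spans 16–24, 9 nucleotides.

9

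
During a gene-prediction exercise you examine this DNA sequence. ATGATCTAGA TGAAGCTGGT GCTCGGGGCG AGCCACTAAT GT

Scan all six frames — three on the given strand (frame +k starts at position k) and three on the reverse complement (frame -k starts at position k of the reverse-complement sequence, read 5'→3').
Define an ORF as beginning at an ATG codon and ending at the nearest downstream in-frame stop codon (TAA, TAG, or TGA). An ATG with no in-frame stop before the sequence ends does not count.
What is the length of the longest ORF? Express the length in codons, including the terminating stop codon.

Reverse complement (5'→3'): ACATTAGTGGCTCGCCCCGAGCACCAGCTTCATCTAGATCAT
Frame +1: ATG ATC TAG ATG AAG CTG GTG CTC GGG GCG AGC CAC TAA TGT — ATG at 1, stop TAG at 7 → 9 nt; ATG at 10, stop TAA at 37 → 30 nt.
Frame +2: TGA TCT AGA TGA AGC TGG TGC TCG GGG CGA GCC ACT AAT — no ATG→stop ORF.
Frame +3: GAT CTA GAT GAA GCT GGT GCT CGG GGC GAG CCA CTA ATG — no ATG→stop ORF.
Frame -1: ACA TTA GTG GCT CGC CCC GAG CAC CAG CTT CAT CTA GAT CAT — no ATG→stop ORF.
Frame -2: CAT TAG TGG CTC GCC CCG AGC ACC AGC TTC ATC TAG ATC — no ATG→stop ORF.
Frame -3: ATT AGT GGC TCG CCC CGA GCA CCA GCT TCA TCT AGA TCA — no ATG→stop ORF.
Longest: frame +1, positions 10–39, 30 nt = 10 codons = 9 aa. → 10 codons.

10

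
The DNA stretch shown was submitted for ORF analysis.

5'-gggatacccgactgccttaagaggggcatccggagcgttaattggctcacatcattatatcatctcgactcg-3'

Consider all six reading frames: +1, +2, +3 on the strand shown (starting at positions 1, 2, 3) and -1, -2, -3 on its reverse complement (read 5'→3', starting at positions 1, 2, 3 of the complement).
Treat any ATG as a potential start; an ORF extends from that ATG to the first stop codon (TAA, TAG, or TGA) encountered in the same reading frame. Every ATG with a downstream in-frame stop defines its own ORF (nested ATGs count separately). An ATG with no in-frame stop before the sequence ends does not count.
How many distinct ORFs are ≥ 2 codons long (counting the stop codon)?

Reverse complement (5'→3'): CGAGTCGAGATGATATAATGATGTGAGCCAATTAACGCTCCGGATGCCCCTCTTAAGGCAGTCGGGTATCCC
Frame +1: GGG ATA CCC GAC TGC CTT AAG AGG GGC ATC CGG AGC GTT AAT TGG CTC ACA TCA TTA TAT CAT CTC GAC TCG — no ATG→stop ORF.
Frame +2: GGA TAC CCG ACT GCC TTA AGA GGG GCA TCC GGA GCG TTA ATT GGC TCA CAT CAT TAT ATC ATC TCG ACT — no ATG→stop ORF.
Frame +3: GAT ACC CGA CTG CCT TAA GAG GGG CAT CCG GAG CGT TAA TTG GCT CAC ATC ATT ATA TCA TCT CGA CTC — no ATG→stop ORF.
Frame -1: CGA GTC GAG ATG ATA TAA TGA TGT GAG CCA ATT AAC GCT CCG GAT GCC CCT CTT AAG GCA GTC GGG TAT CCC — ATG at 10, stop TAA at 16 → 9 nt.
Frame -2: GAG TCG AGA TGA TAT AAT GAT GTG AGC CAA TTA ACG CTC CGG ATG CCC CTC TTA AGG CAG TCG GGT ATC — no ATG→stop ORF.
Frame -3: AGT CGA GAT GAT ATA ATG ATG TGA GCC AAT TAA CGC TCC GGA TGC CCC TCT TAA GGC AGT CGG GTA TCC — ATG at 18, stop TGA at 24 → 9 nt; ATG at 21, stop TGA at 24 → 6 nt.
ORFs ≥ 2 codons: frame -1 10–18 (3 codons), frame -3 18–26 (3 codons), frame -3 21–26 (2 codons). Count = 3.

3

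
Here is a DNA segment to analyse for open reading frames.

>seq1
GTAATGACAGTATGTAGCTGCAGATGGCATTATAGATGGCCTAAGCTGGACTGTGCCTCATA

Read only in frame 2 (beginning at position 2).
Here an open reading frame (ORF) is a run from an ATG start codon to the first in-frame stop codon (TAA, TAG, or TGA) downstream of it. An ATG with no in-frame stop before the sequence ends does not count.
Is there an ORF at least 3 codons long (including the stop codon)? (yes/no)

no

Frame 2: TAA TGA CAG TAT GTA GCT GCA GAT GGC ATT ATA GAT GGC CTA AGC TGG ACT GTG CCT CAT — no ATG→stop ORF.
Largest ORF found is 0 codons < 3, so no.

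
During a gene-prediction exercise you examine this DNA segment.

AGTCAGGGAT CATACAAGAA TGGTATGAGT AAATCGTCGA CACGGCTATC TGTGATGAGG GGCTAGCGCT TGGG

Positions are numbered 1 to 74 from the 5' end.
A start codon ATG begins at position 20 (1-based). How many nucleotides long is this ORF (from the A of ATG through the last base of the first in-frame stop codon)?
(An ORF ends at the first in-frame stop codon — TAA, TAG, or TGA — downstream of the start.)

Codons from position 20: ATG (20–22), GTA (23–25), TGA (26–28).
TGA is the first in-frame stop; ORF spans 20–28, 9 nucleotides.

9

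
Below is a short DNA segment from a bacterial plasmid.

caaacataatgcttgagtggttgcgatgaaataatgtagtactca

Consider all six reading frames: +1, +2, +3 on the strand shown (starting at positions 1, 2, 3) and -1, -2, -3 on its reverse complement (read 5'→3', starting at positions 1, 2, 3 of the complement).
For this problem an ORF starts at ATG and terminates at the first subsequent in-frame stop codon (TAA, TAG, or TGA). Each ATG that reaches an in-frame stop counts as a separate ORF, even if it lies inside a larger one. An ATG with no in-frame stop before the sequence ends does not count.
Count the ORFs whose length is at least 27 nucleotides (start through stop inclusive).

Reverse complement (5'→3'): TGAGTACTACATTATTTCATCGCAACCACTCAAGCATTATGTTTG
Frame +1: CAA ACA TAA TGC TTG AGT GGT TGC GAT GAA ATA ATG TAG TAC TCA — ATG at 34, stop TAG at 37 → 6 nt.
Frame +2: AAA CAT AAT GCT TGA GTG GTT GCG ATG AAA TAA TGT AGT ACT — ATG at 26, stop TAA at 32 → 9 nt.
Frame +3: AAC ATA ATG CTT GAG TGG TTG CGA TGA AAT AAT GTA GTA CTC — ATG at 9, stop TGA at 27 → 21 nt.
Frame -1: TGA GTA CTA CAT TAT TTC ATC GCA ACC ACT CAA GCA TTA TGT TTG — no ATG→stop ORF.
Frame -2: GAG TAC TAC ATT ATT TCA TCG CAA CCA CTC AAG CAT TAT GTT — no ATG→stop ORF.
Frame -3: AGT ACT ACA TTA TTT CAT CGC AAC CAC TCA AGC ATT ATG TTT — no ATG→stop ORF.
No ORF reaches 27 nucleotides. Count = 0.

0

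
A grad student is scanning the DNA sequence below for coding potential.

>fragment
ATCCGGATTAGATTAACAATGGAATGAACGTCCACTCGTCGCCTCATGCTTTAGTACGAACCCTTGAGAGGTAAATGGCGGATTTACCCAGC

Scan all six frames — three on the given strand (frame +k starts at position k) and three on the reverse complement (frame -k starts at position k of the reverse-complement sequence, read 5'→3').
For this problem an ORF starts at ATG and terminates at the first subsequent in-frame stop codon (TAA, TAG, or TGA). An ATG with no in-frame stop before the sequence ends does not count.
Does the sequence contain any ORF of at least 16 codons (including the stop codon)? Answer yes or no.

yes

Reverse complement (5'→3'): GCTGGGTAAATCCGCCATTTACCTCTCAAGGGTTCGTACTAAAGCATGAGGCGACGAGTGGACGTTCATTCCATTGTTAATCTAATCCGGAT
Frame +1: ATC CGG ATT AGA TTA ACA ATG GAA TGA ACG TCC ACT CGT CGC CTC ATG CTT TAG TAC GAA CCC TTG AGA GGT AAA TGG CGG ATT TAC CCA — ATG at 19, stop TGA at 25 → 9 nt; ATG at 46, stop TAG at 52 → 9 nt.
Frame +2: TCC GGA TTA GAT TAA CAA TGG AAT GAA CGT CCA CTC GTC GCC TCA TGC TTT AGT ACG AAC CCT TGA GAG GTA AAT GGC GGA TTT ACC CAG — no ATG→stop ORF.
Frame +3: CCG GAT TAG ATT AAC AAT GGA ATG AAC GTC CAC TCG TCG CCT CAT GCT TTA GTA CGA ACC CTT GAG AGG TAA ATG GCG GAT TTA CCC AGC — ATG at 24, stop TAA at 72 → 51 nt.
Frame -1: GCT GGG TAA ATC CGC CAT TTA CCT CTC AAG GGT TCG TAC TAA AGC ATG AGG CGA CGA GTG GAC GTT CAT TCC ATT GTT AAT CTA ATC CGG — no ATG→stop ORF.
Frame -2: CTG GGT AAA TCC GCC ATT TAC CTC TCA AGG GTT CGT ACT AAA GCA TGA GGC GAC GAG TGG ACG TTC ATT CCA TTG TTA ATC TAA TCC GGA — no ATG→stop ORF.
Frame -3: TGG GTA AAT CCG CCA TTT ACC TCT CAA GGG TTC GTA CTA AAG CAT GAG GCG ACG AGT GGA CGT TCA TTC CAT TGT TAA TCT AAT CCG GAT — no ATG→stop ORF.
Frame +3 has an ORF of 17 codons (positions 24–74) ≥ 16, so yes.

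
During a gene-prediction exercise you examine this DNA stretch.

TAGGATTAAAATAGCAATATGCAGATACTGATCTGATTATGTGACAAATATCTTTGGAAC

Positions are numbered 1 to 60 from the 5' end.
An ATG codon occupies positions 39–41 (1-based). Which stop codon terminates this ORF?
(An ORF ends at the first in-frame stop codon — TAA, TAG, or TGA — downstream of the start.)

Codons from position 39: ATG (39–41), TGA (42–44).
The first in-frame stop codon is TGA.

TGA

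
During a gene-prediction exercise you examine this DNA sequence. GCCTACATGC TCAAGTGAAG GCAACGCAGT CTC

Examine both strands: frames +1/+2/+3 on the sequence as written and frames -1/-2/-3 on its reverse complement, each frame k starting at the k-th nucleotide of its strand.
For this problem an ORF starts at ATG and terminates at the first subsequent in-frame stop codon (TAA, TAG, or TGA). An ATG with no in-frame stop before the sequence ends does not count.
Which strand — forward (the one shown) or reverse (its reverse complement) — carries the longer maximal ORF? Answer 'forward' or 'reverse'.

Reverse complement (5'→3'): GAGACTGCGTTGCCTTCACTTGAGCATGTAGGC
Frame +1: GCC TAC ATG CTC AAG TGA AGG CAA CGC AGT CTC — ATG at 7, stop TGA at 16 → 12 nt.
Frame +2: CCT ACA TGC TCA AGT GAA GGC AAC GCA GTC — no ATG→stop ORF.
Frame +3: CTA CAT GCT CAA GTG AAG GCA ACG CAG TCT — no ATG→stop ORF.
Frame -1: GAG ACT GCG TTG CCT TCA CTT GAG CAT GTA GGC — no ATG→stop ORF.
Frame -2: AGA CTG CGT TGC CTT CAC TTG AGC ATG TAG — ATG at 26, stop TAG at 29 → 6 nt.
Frame -3: GAC TGC GTT GCC TTC ACT TGA GCA TGT AGG — no ATG→stop ORF.
Forward-strand max 12 nt; reverse-strand max 6 nt. The forward strand has the longer ORF.

forward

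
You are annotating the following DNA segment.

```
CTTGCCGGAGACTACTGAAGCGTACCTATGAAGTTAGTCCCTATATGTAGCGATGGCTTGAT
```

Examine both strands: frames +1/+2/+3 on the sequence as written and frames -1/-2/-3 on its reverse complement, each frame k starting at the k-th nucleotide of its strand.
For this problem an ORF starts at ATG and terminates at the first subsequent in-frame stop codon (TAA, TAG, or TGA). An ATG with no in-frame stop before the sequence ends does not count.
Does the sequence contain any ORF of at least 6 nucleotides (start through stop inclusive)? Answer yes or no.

Reverse complement (5'→3'): ATCAAGCCATCGCTACATATAGGGACTAACTTCATAGGTACGCTTCAGTAGTCTCCGGCAAG
Frame +1: CTT GCC GGA GAC TAC TGA AGC GTA CCT ATG AAG TTA GTC CCT ATA TGT AGC GAT GGC TTG — no ATG→stop ORF.
Frame +2: TTG CCG GAG ACT ACT GAA GCG TAC CTA TGA AGT TAG TCC CTA TAT GTA GCG ATG GCT TGA — ATG at 53, stop TGA at 59 → 9 nt.
Frame +3: TGC CGG AGA CTA CTG AAG CGT ACC TAT GAA GTT AGT CCC TAT ATG TAG CGA TGG CTT GAT — ATG at 45, stop TAG at 48 → 6 nt.
Frame -1: ATC AAG CCA TCG CTA CAT ATA GGG ACT AAC TTC ATA GGT ACG CTT CAG TAG TCT CCG GCA — no ATG→stop ORF.
Frame -2: TCA AGC CAT CGC TAC ATA TAG GGA CTA ACT TCA TAG GTA CGC TTC AGT AGT CTC CGG CAA — no ATG→stop ORF.
Frame -3: CAA GCC ATC GCT ACA TAT AGG GAC TAA CTT CAT AGG TAC GCT TCA GTA GTC TCC GGC AAG — no ATG→stop ORF.
Frame +2 has an ORF of 9 nucleotides (positions 53–61) ≥ 6, so yes.

yes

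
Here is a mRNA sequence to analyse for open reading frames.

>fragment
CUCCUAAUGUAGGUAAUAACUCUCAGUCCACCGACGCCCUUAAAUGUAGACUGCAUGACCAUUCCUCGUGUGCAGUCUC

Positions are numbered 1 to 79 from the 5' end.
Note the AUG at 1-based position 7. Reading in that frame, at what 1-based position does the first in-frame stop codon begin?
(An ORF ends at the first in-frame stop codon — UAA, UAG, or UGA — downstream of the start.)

10

Codons from position 7: AUG (7–9), UAG (10–12).
UAG is a stop codon; it begins at position 10.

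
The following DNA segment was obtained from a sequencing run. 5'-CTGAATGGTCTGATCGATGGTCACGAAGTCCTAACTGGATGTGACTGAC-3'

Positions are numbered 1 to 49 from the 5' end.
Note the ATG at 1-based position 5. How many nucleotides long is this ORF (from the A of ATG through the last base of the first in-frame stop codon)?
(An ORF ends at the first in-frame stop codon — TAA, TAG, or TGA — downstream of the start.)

Codons from position 5: ATG (5–7), GTC (8–10), TGA (11–13).
TGA is the first in-frame stop; ORF spans 5–13, 9 nucleotides.

9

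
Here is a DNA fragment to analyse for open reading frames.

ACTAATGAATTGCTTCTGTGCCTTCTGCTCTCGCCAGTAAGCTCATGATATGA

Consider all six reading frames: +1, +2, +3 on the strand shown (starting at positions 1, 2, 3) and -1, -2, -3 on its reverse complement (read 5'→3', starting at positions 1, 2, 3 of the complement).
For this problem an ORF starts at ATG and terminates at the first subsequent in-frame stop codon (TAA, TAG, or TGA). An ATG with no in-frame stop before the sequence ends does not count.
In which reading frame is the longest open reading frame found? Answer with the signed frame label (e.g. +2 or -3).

Reverse complement (5'→3'): TCATATCATGAGCTTACTGGCGAGAGCAGAAGGCACAGAAGCAATTCATTAGT
Frame +1: ACT AAT GAA TTG CTT CTG TGC CTT CTG CTC TCG CCA GTA AGC TCA TGA TAT — no ATG→stop ORF.
Frame +2: CTA ATG AAT TGC TTC TGT GCC TTC TGC TCT CGC CAG TAA GCT CAT GAT ATG — ATG at 5, stop TAA at 38 → 36 nt.
Frame +3: TAA TGA ATT GCT TCT GTG CCT TCT GCT CTC GCC AGT AAG CTC ATG ATA TGA — ATG at 45, stop TGA at 51 → 9 nt.
Frame -1: TCA TAT CAT GAG CTT ACT GGC GAG AGC AGA AGG CAC AGA AGC AAT TCA TTA — no ATG→stop ORF.
Frame -2: CAT ATC ATG AGC TTA CTG GCG AGA GCA GAA GGC ACA GAA GCA ATT CAT TAG — ATG at 8, stop TAG at 50 → 45 nt.
Frame -3: ATA TCA TGA GCT TAC TGG CGA GAG CAG AAG GCA CAG AAG CAA TTC ATT AGT — no ATG→stop ORF.
Longest ORF is 45 nt in frame -2 (positions 8–52).

-2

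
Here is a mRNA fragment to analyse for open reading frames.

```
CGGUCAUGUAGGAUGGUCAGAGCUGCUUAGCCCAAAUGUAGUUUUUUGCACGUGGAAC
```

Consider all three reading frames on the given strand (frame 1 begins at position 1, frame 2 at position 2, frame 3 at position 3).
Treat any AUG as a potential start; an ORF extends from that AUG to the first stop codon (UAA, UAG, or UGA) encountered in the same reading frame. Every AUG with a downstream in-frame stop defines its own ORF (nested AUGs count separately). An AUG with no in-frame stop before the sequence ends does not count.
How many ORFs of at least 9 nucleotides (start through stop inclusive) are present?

1

Frame 1: CGG UCA UGU AGG AUG GUC AGA GCU GCU UAG CCC AAA UGU AGU UUU UUG CAC GUG GAA — AUG at 13, stop UAG at 28 → 18 nt.
Frame 2: GGU CAU GUA GGA UGG UCA GAG CUG CUU AGC CCA AAU GUA GUU UUU UGC ACG UGG AAC — no AUG→stop ORF.
Frame 3: GUC AUG UAG GAU GGU CAG AGC UGC UUA GCC CAA AUG UAG UUU UUU GCA CGU GGA — AUG at 6, stop UAG at 9 → 6 nt; AUG at 36, stop UAG at 39 → 6 nt.
ORFs ≥ 9 nucleotides: frame 1 13–30 (18 nucleotides). Count = 1.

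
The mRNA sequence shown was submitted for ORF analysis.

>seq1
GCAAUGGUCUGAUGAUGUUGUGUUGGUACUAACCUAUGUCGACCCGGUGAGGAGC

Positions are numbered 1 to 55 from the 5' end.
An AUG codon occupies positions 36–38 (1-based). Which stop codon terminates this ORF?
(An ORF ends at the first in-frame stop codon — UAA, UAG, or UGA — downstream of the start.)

UGA

Codons from position 36: AUG (36–38), UCG (39–41), ACC (42–44), CGG (45–47), UGA (48–50).
The first in-frame stop codon is UGA.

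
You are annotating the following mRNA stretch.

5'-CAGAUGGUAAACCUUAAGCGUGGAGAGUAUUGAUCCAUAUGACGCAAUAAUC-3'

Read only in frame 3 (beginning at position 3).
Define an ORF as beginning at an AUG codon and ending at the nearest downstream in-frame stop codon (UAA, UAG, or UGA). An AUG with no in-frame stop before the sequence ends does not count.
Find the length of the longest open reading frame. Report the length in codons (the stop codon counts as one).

4

Frame 3: GAU GGU AAA CCU UAA GCG UGG AGA GUA UUG AUC CAU AUG ACG CAA UAA — AUG at 39, stop UAA at 48 → 12 nt.
Longest: frame 3, positions 39–50, 12 nt = 4 codons = 3 aa. → 4 codons.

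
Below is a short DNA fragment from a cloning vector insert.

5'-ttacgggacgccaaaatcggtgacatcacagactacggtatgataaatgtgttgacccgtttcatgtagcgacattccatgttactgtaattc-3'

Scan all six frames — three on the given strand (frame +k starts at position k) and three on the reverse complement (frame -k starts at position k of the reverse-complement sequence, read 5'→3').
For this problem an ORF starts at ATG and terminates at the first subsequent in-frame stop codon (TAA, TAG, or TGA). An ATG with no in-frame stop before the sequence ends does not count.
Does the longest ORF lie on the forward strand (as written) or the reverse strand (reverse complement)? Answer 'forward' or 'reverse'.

Reverse complement (5'→3'): GAATTACAGTAACATGGAATGTCGCTACATGAAACGGGTCAACACATTTATCATACCGTAGTCTGTGATGTCACCGATTTTGGCGTCCCGTAA
Frame +1: TTA CGG GAC GCC AAA ATC GGT GAC ATC ACA GAC TAC GGT ATG ATA AAT GTG TTG ACC CGT TTC ATG TAG CGA CAT TCC ATG TTA CTG TAA TTC — ATG at 40, stop TAG at 67 → 30 nt; ATG at 64, stop TAG at 67 → 6 nt; ATG at 79, stop TAA at 88 → 12 nt.
Frame +2: TAC GGG ACG CCA AAA TCG GTG ACA TCA CAG ACT ACG GTA TGA TAA ATG TGT TGA CCC GTT TCA TGT AGC GAC ATT CCA TGT TAC TGT AAT — ATG at 47, stop TGA at 53 → 9 nt.
Frame +3: ACG GGA CGC CAA AAT CGG TGA CAT CAC AGA CTA CGG TAT GAT AAA TGT GTT GAC CCG TTT CAT GTA GCG ACA TTC CAT GTT ACT GTA ATT — no ATG→stop ORF.
Frame -1: GAA TTA CAG TAA CAT GGA ATG TCG CTA CAT GAA ACG GGT CAA CAC ATT TAT CAT ACC GTA GTC TGT GAT GTC ACC GAT TTT GGC GTC CCG TAA — ATG at 19, stop TAA at 91 → 75 nt.
Frame -2: AAT TAC AGT AAC ATG GAA TGT CGC TAC ATG AAA CGG GTC AAC ACA TTT ATC ATA CCG TAG TCT GTG ATG TCA CCG ATT TTG GCG TCC CGT — ATG at 14, stop TAG at 59 → 48 nt; ATG at 29, stop TAG at 59 → 33 nt.
Frame -3: ATT ACA GTA ACA TGG AAT GTC GCT ACA TGA AAC GGG TCA ACA CAT TTA TCA TAC CGT AGT CTG TGA TGT CAC CGA TTT TGG CGT CCC GTA — no ATG→stop ORF.
Forward-strand max 30 nt; reverse-strand max 75 nt. The reverse strand has the longer ORF.

reverse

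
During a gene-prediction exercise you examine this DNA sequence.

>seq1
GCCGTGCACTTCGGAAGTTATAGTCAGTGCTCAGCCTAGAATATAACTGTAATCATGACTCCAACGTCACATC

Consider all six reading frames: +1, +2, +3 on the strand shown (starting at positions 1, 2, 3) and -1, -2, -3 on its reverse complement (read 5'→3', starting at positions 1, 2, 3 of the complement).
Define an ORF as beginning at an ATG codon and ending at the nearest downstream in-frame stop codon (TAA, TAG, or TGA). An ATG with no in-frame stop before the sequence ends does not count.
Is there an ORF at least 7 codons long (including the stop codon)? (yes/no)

Reverse complement (5'→3'): GATGTGACGTTGGAGTCATGATTACAGTTATATTCTAGGCTGAGCACTGACTATAACTTCCGAAGTGCACGGC
Frame +1: GCC GTG CAC TTC GGA AGT TAT AGT CAG TGC TCA GCC TAG AAT ATA ACT GTA ATC ATG ACT CCA ACG TCA CAT — no ATG→stop ORF.
Frame +2: CCG TGC ACT TCG GAA GTT ATA GTC AGT GCT CAG CCT AGA ATA TAA CTG TAA TCA TGA CTC CAA CGT CAC ATC — no ATG→stop ORF.
Frame +3: CGT GCA CTT CGG AAG TTA TAG TCA GTG CTC AGC CTA GAA TAT AAC TGT AAT CAT GAC TCC AAC GTC ACA — no ATG→stop ORF.
Frame -1: GAT GTG ACG TTG GAG TCA TGA TTA CAG TTA TAT TCT AGG CTG AGC ACT GAC TAT AAC TTC CGA AGT GCA CGG — no ATG→stop ORF.
Frame -2: ATG TGA CGT TGG AGT CAT GAT TAC AGT TAT ATT CTA GGC TGA GCA CTG ACT ATA ACT TCC GAA GTG CAC GGC — ATG at 2, stop TGA at 5 → 6 nt.
Frame -3: TGT GAC GTT GGA GTC ATG ATT ACA GTT ATA TTC TAG GCT GAG CAC TGA CTA TAA CTT CCG AAG TGC ACG — ATG at 18, stop TAG at 36 → 21 nt.
Frame -3 has an ORF of 7 codons (positions 18–38) ≥ 7, so yes.

yes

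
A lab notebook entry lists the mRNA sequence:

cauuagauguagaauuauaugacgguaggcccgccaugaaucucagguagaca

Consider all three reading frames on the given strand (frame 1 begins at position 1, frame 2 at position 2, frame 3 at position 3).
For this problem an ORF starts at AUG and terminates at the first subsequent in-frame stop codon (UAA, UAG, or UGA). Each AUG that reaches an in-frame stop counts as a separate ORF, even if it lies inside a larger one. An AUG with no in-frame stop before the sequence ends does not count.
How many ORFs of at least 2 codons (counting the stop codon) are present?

3

Frame 1: CAU UAG AUG UAG AAU UAU AUG ACG GUA GGC CCG CCA UGA AUC UCA GGU AGA — AUG at 7, stop UAG at 10 → 6 nt; AUG at 19, stop UGA at 37 → 21 nt.
Frame 2: AUU AGA UGU AGA AUU AUA UGA CGG UAG GCC CGC CAU GAA UCU CAG GUA GAC — no AUG→stop ORF.
Frame 3: UUA GAU GUA GAA UUA UAU GAC GGU AGG CCC GCC AUG AAU CUC AGG UAG ACA — AUG at 36, stop UAG at 48 → 15 nt.
ORFs ≥ 2 codons: frame 1 7–12 (2 codons), frame 1 19–39 (7 codons), frame 3 36–50 (5 codons). Count = 3.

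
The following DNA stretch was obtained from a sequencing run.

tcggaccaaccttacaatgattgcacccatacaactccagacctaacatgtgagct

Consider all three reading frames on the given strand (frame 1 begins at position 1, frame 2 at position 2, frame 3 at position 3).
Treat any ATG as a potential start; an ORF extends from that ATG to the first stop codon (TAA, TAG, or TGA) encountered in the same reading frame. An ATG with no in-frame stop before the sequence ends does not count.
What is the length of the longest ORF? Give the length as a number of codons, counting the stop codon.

Frame 1: TCG GAC CAA CCT TAC AAT GAT TGC ACC CAT ACA ACT CCA GAC CTA ACA TGT GAG — no ATG→stop ORF.
Frame 2: CGG ACC AAC CTT ACA ATG ATT GCA CCC ATA CAA CTC CAG ACC TAA CAT GTG AGC — ATG at 17, stop TAA at 44 → 30 nt.
Frame 3: GGA CCA ACC TTA CAA TGA TTG CAC CCA TAC AAC TCC AGA CCT AAC ATG TGA GCT — ATG at 48, stop TGA at 51 → 6 nt.
Longest: frame 2, positions 17–46, 30 nt = 10 codons = 9 aa. → 10 codons.

10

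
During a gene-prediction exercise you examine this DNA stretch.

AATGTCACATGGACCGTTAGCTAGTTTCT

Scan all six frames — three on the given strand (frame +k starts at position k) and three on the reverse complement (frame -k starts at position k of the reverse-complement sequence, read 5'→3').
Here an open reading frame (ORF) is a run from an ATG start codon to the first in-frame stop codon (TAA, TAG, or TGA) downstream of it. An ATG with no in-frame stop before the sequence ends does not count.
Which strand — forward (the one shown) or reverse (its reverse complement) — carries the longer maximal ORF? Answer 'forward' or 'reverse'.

Reverse complement (5'→3'): AGAAACTAGCTAACGGTCCATGTGACATT
Frame +1: AAT GTC ACA TGG ACC GTT AGC TAG TTT — no ATG→stop ORF.
Frame +2: ATG TCA CAT GGA CCG TTA GCT AGT TTC — no ATG→stop ORF.
Frame +3: TGT CAC ATG GAC CGT TAG CTA GTT TCT — ATG at 9, stop TAG at 18 → 12 nt.
Frame -1: AGA AAC TAG CTA ACG GTC CAT GTG ACA — no ATG→stop ORF.
Frame -2: GAA ACT AGC TAA CGG TCC ATG TGA CAT — ATG at 20, stop TGA at 23 → 6 nt.
Frame -3: AAA CTA GCT AAC GGT CCA TGT GAC ATT — no ATG→stop ORF.
Forward-strand max 12 nt; reverse-strand max 6 nt. The forward strand has the longer ORF.

forward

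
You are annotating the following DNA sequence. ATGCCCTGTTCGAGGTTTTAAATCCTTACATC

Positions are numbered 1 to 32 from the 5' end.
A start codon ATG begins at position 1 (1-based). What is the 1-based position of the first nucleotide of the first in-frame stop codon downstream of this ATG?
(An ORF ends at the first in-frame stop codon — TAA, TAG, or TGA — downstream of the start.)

Codons from position 1: ATG (1–3), CCC (4–6), TGT (7–9), TCG (10–12), AGG (13–15), TTT (16–18), TAA (19–21).
TAA is a stop codon; it begins at position 19.

19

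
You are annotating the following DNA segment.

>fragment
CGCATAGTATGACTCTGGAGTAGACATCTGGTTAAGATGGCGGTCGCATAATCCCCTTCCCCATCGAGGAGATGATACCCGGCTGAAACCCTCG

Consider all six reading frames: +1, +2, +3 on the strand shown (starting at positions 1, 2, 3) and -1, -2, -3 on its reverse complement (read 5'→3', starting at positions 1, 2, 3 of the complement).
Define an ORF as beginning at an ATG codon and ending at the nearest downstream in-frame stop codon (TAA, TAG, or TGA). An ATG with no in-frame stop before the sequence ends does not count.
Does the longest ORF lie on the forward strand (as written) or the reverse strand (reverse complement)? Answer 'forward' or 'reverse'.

Reverse complement (5'→3'): CGAGGGTTTCAGCCGGGTATCATCTCCTCGATGGGGAAGGGGATTATGCGACCGCCATCTTAACCAGATGTCTACTCCAGAGTCATACTATGCG
Frame +1: CGC ATA GTA TGA CTC TGG AGT AGA CAT CTG GTT AAG ATG GCG GTC GCA TAA TCC CCT TCC CCA TCG AGG AGA TGA TAC CCG GCT GAA ACC CTC — ATG at 37, stop TAA at 49 → 15 nt.
Frame +2: GCA TAG TAT GAC TCT GGA GTA GAC ATC TGG TTA AGA TGG CGG TCG CAT AAT CCC CTT CCC CAT CGA GGA GAT GAT ACC CGG CTG AAA CCC TCG — no ATG→stop ORF.
Frame +3: CAT AGT ATG ACT CTG GAG TAG ACA TCT GGT TAA GAT GGC GGT CGC ATA ATC CCC TTC CCC ATC GAG GAG ATG ATA CCC GGC TGA AAC CCT — ATG at 9, stop TAG at 21 → 15 nt; ATG at 72, stop TGA at 84 → 15 nt.
Frame -1: CGA GGG TTT CAG CCG GGT ATC ATC TCC TCG ATG GGG AAG GGG ATT ATG CGA CCG CCA TCT TAA CCA GAT GTC TAC TCC AGA GTC ATA CTA TGC — ATG at 31, stop TAA at 61 → 33 nt; ATG at 46, stop TAA at 61 → 18 nt.
Frame -2: GAG GGT TTC AGC CGG GTA TCA TCT CCT CGA TGG GGA AGG GGA TTA TGC GAC CGC CAT CTT AAC CAG ATG TCT ACT CCA GAG TCA TAC TAT GCG — no ATG→stop ORF.
Frame -3: AGG GTT TCA GCC GGG TAT CAT CTC CTC GAT GGG GAA GGG GAT TAT GCG ACC GCC ATC TTA ACC AGA TGT CTA CTC CAG AGT CAT ACT ATG — no ATG→stop ORF.
Forward-strand max 15 nt; reverse-strand max 33 nt. The reverse strand has the longer ORF.

reverse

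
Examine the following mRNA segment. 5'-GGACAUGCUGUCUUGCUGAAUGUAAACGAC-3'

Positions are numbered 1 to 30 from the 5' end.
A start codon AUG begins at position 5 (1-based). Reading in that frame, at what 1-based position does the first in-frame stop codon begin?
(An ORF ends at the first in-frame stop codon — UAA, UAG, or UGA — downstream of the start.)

17

Codons from position 5: AUG (5–7), CUG (8–10), UCU (11–13), UGC (14–16), UGA (17–19).
UGA is a stop codon; it begins at position 17.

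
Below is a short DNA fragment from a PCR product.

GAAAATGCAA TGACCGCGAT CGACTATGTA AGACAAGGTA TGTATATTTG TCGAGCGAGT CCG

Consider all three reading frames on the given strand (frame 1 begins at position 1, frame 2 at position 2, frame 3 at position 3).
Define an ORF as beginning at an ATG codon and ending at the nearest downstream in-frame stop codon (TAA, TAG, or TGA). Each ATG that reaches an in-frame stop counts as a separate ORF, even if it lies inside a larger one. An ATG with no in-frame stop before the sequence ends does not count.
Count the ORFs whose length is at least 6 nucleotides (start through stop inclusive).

2

Frame 1: GAA AAT GCA ATG ACC GCG ATC GAC TAT GTA AGA CAA GGT ATG TAT ATT TGT CGA GCG AGT CCG — no ATG→stop ORF.
Frame 2: AAA ATG CAA TGA CCG CGA TCG ACT ATG TAA GAC AAG GTA TGT ATA TTT GTC GAG CGA GTC — ATG at 5, stop TGA at 11 → 9 nt; ATG at 26, stop TAA at 29 → 6 nt.
Frame 3: AAA TGC AAT GAC CGC GAT CGA CTA TGT AAG ACA AGG TAT GTA TAT TTG TCG AGC GAG TCC — no ATG→stop ORF.
ORFs ≥ 6 nucleotides: frame 2 5–13 (9 nucleotides), frame 2 26–31 (6 nucleotides). Count = 2.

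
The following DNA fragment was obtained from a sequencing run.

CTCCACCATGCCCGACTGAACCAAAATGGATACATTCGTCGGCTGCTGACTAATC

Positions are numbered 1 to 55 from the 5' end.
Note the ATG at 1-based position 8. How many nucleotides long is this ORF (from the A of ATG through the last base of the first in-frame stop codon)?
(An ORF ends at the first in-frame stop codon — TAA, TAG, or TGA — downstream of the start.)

Codons from position 8: ATG (8–10), CCC (11–13), GAC (14–16), TGA (17–19).
TGA is the first in-frame stop; ORF spans 8–19, 12 nucleotides.

12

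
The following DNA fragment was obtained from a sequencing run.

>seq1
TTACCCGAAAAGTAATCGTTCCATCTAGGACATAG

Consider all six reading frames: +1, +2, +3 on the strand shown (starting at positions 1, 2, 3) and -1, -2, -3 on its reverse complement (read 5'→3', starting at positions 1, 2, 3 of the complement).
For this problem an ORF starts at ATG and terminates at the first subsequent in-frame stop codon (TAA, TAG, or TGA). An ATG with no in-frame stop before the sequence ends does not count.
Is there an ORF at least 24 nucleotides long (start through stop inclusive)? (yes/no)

yes

Reverse complement (5'→3'): CTATGTCCTAGATGGAACGATTACTTTTCGGGTAA
Frame +1: TTA CCC GAA AAG TAA TCG TTC CAT CTA GGA CAT — no ATG→stop ORF.
Frame +2: TAC CCG AAA AGT AAT CGT TCC ATC TAG GAC ATA — no ATG→stop ORF.
Frame +3: ACC CGA AAA GTA ATC GTT CCA TCT AGG ACA TAG — no ATG→stop ORF.
Frame -1: CTA TGT CCT AGA TGG AAC GAT TAC TTT TCG GGT — no ATG→stop ORF.
Frame -2: TAT GTC CTA GAT GGA ACG ATT ACT TTT CGG GTA — no ATG→stop ORF.
Frame -3: ATG TCC TAG ATG GAA CGA TTA CTT TTC GGG TAA — ATG at 3, stop TAG at 9 → 9 nt; ATG at 12, stop TAA at 33 → 24 nt.
Frame -3 has an ORF of 24 nucleotides (positions 12–35) ≥ 24, so yes.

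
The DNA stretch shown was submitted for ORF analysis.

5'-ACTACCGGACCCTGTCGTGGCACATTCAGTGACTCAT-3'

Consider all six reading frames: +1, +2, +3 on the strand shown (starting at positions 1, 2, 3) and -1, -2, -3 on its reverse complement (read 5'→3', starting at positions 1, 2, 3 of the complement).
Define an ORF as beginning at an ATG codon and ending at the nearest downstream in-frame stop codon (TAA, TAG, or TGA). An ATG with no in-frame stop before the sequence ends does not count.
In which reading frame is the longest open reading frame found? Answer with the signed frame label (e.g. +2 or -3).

Reverse complement (5'→3'): ATGAGTCACTGAATGTGCCACGACAGGGTCCGGTAGT
Frame +1: ACT ACC GGA CCC TGT CGT GGC ACA TTC AGT GAC TCA — no ATG→stop ORF.
Frame +2: CTA CCG GAC CCT GTC GTG GCA CAT TCA GTG ACT CAT — no ATG→stop ORF.
Frame +3: TAC CGG ACC CTG TCG TGG CAC ATT CAG TGA CTC — no ATG→stop ORF.
Frame -1: ATG AGT CAC TGA ATG TGC CAC GAC AGG GTC CGG TAG — ATG at 1, stop TGA at 10 → 12 nt; ATG at 13, stop TAG at 34 → 24 nt.
Frame -2: TGA GTC ACT GAA TGT GCC ACG ACA GGG TCC GGT AGT — no ATG→stop ORF.
Frame -3: GAG TCA CTG AAT GTG CCA CGA CAG GGT CCG GTA — no ATG→stop ORF.
Longest ORF is 24 nt in frame -1 (positions 13–36).

-1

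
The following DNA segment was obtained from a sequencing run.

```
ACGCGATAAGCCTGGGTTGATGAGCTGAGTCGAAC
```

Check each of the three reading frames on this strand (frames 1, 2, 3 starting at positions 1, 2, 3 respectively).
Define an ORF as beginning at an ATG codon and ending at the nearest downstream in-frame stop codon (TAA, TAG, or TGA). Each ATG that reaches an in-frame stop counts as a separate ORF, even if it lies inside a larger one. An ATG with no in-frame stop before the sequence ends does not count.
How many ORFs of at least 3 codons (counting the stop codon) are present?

Frame 1: ACG CGA TAA GCC TGG GTT GAT GAG CTG AGT CGA — no ATG→stop ORF.
Frame 2: CGC GAT AAG CCT GGG TTG ATG AGC TGA GTC GAA — ATG at 20, stop TGA at 26 → 9 nt.
Frame 3: GCG ATA AGC CTG GGT TGA TGA GCT GAG TCG AAC — no ATG→stop ORF.
ORFs ≥ 3 codons: frame 2 20–28 (3 codons). Count = 1.

1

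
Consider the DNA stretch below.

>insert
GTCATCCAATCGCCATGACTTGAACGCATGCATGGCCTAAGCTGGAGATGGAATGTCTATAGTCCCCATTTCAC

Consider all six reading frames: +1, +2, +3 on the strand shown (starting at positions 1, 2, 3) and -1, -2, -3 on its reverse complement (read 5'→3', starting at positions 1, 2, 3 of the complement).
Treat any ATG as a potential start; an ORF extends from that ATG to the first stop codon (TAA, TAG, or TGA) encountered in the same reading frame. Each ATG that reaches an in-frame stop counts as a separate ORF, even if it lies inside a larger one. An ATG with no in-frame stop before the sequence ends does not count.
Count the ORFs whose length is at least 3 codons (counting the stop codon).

5

Reverse complement (5'→3'): GTGAAATGGGGACTATAGACATTCCATCTCCAGCTTAGGCCATGCATGCGTTCAAGTCATGGCGATTGGATGAC
Frame +1: GTC ATC CAA TCG CCA TGA CTT GAA CGC ATG CAT GGC CTA AGC TGG AGA TGG AAT GTC TAT AGT CCC CAT TTC — no ATG→stop ORF.
Frame +2: TCA TCC AAT CGC CAT GAC TTG AAC GCA TGC ATG GCC TAA GCT GGA GAT GGA ATG TCT ATA GTC CCC ATT TCA — ATG at 32, stop TAA at 38 → 9 nt.
Frame +3: CAT CCA ATC GCC ATG ACT TGA ACG CAT GCA TGG CCT AAG CTG GAG ATG GAA TGT CTA TAG TCC CCA TTT CAC — ATG at 15, stop TGA at 21 → 9 nt; ATG at 48, stop TAG at 60 → 15 nt.
Frame -1: GTG AAA TGG GGA CTA TAG ACA TTC CAT CTC CAG CTT AGG CCA TGC ATG CGT TCA AGT CAT GGC GAT TGG ATG — no ATG→stop ORF.
Frame -2: TGA AAT GGG GAC TAT AGA CAT TCC ATC TCC AGC TTA GGC CAT GCA TGC GTT CAA GTC ATG GCG ATT GGA TGA — ATG at 59, stop TGA at 71 → 15 nt.
Frame -3: GAA ATG GGG ACT ATA GAC ATT CCA TCT CCA GCT TAG GCC ATG CAT GCG TTC AAG TCA TGG CGA TTG GAT GAC — ATG at 6, stop TAG at 36 → 33 nt.
ORFs ≥ 3 codons: frame +2 32–40 (3 codons), frame +3 15–23 (3 codons), frame +3 48–62 (5 codons), frame -2 59–73 (5 codons), frame -3 6–38 (11 codons). Count = 5.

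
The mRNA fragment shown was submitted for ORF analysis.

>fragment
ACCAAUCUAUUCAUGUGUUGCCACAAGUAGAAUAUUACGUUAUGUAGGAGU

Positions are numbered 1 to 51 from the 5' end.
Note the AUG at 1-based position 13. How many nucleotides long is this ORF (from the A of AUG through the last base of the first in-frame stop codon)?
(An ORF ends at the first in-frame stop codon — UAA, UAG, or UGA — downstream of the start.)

18

Codons from position 13: AUG (13–15), UGU (16–18), UGC (19–21), CAC (22–24), AAG (25–27), UAG (28–30).
UAG is the first in-frame stop; ORF spans 13–30, 18 nucleotides.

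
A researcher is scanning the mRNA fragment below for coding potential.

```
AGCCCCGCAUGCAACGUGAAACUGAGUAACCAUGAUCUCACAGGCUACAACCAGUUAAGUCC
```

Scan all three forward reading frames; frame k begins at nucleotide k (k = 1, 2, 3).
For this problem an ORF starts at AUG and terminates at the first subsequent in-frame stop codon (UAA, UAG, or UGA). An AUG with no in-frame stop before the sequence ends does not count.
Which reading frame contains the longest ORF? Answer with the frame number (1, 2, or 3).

Frame 1: AGC CCC GCA UGC AAC GUG AAA CUG AGU AAC CAU GAU CUC ACA GGC UAC AAC CAG UUA AGU — no AUG→stop ORF.
Frame 2: GCC CCG CAU GCA ACG UGA AAC UGA GUA ACC AUG AUC UCA CAG GCU ACA ACC AGU UAA GUC — AUG at 32, stop UAA at 56 → 27 nt.
Frame 3: CCC CGC AUG CAA CGU GAA ACU GAG UAA CCA UGA UCU CAC AGG CUA CAA CCA GUU AAG UCC — AUG at 9, stop UAA at 27 → 21 nt.
Longest ORF is 27 nt in frame 2 (positions 32–58).

2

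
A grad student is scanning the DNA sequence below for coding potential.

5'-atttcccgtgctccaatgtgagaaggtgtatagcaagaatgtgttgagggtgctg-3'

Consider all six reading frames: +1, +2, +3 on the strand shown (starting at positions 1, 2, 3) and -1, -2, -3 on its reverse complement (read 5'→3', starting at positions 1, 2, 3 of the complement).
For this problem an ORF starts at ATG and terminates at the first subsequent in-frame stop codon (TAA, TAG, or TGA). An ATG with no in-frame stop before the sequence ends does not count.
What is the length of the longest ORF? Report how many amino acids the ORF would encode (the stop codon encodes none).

2

Reverse complement (5'→3'): CAGCACCCTCAACACATTCTTGCTATACACCTTCTCACATTGGAGCACGGGAAAT
Frame +1: ATT TCC CGT GCT CCA ATG TGA GAA GGT GTA TAG CAA GAA TGT GTT GAG GGT GCT — ATG at 16, stop TGA at 19 → 6 nt.
Frame +2: TTT CCC GTG CTC CAA TGT GAG AAG GTG TAT AGC AAG AAT GTG TTG AGG GTG CTG — no ATG→stop ORF.
Frame +3: TTC CCG TGC TCC AAT GTG AGA AGG TGT ATA GCA AGA ATG TGT TGA GGG TGC — ATG at 39, stop TGA at 45 → 9 nt.
Frame -1: CAG CAC CCT CAA CAC ATT CTT GCT ATA CAC CTT CTC ACA TTG GAG CAC GGG AAA — no ATG→stop ORF.
Frame -2: AGC ACC CTC AAC ACA TTC TTG CTA TAC ACC TTC TCA CAT TGG AGC ACG GGA AAT — no ATG→stop ORF.
Frame -3: GCA CCC TCA ACA CAT TCT TGC TAT ACA CCT TCT CAC ATT GGA GCA CGG GAA — no ATG→stop ORF.
Longest: frame +3, positions 39–47, 9 nt = 3 codons = 2 aa. → 2 amino acids.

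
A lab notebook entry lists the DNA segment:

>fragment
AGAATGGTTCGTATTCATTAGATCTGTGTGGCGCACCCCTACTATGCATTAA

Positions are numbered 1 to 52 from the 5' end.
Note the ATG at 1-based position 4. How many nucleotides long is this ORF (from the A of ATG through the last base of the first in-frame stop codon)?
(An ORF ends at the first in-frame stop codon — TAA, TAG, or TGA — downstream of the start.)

18

Codons from position 4: ATG (4–6), GTT (7–9), CGT (10–12), ATT (13–15), CAT (16–18), TAG (19–21).
TAG is the first in-frame stop; ORF spans 4–21, 18 nucleotides.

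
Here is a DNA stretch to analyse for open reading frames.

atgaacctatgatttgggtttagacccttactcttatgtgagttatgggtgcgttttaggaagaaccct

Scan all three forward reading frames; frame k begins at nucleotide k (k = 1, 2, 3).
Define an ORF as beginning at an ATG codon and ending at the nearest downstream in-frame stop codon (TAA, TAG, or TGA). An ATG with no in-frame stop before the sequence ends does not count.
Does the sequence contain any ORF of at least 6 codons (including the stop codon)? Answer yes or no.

Frame 1: ATG AAC CTA TGA TTT GGG TTT AGA CCC TTA CTC TTA TGT GAG TTA TGG GTG CGT TTT AGG AAG AAC CCT — ATG at 1, stop TGA at 10 → 12 nt.
Frame 2: TGA ACC TAT GAT TTG GGT TTA GAC CCT TAC TCT TAT GTG AGT TAT GGG TGC GTT TTA GGA AGA ACC — no ATG→stop ORF.
Frame 3: GAA CCT ATG ATT TGG GTT TAG ACC CTT ACT CTT ATG TGA GTT ATG GGT GCG TTT TAG GAA GAA CCC — ATG at 9, stop TAG at 21 → 15 nt; ATG at 36, stop TGA at 39 → 6 nt; ATG at 45, stop TAG at 57 → 15 nt.
Largest ORF found is 5 codons < 6, so no.

no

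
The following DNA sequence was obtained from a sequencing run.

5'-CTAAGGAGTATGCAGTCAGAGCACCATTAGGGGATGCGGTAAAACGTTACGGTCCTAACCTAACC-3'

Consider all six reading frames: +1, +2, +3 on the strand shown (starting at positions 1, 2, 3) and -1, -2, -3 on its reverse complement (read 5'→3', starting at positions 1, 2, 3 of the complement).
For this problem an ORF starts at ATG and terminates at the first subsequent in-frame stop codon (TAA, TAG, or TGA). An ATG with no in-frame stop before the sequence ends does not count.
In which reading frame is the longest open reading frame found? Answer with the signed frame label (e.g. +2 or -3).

Reverse complement (5'→3'): GGTTAGGTTAGGACCGTAACGTTTTACCGCATCCCCTAATGGTGCTCTGACTGCATACTCCTTAG
Frame +1: CTA AGG AGT ATG CAG TCA GAG CAC CAT TAG GGG ATG CGG TAA AAC GTT ACG GTC CTA ACC TAA — ATG at 10, stop TAG at 28 → 21 nt; ATG at 34, stop TAA at 40 → 9 nt.
Frame +2: TAA GGA GTA TGC AGT CAG AGC ACC ATT AGG GGA TGC GGT AAA ACG TTA CGG TCC TAA CCT AAC — no ATG→stop ORF.
Frame +3: AAG GAG TAT GCA GTC AGA GCA CCA TTA GGG GAT GCG GTA AAA CGT TAC GGT CCT AAC CTA ACC — no ATG→stop ORF.
Frame -1: GGT TAG GTT AGG ACC GTA ACG TTT TAC CGC ATC CCC TAA TGG TGC TCT GAC TGC ATA CTC CTT — no ATG→stop ORF.
Frame -2: GTT AGG TTA GGA CCG TAA CGT TTT ACC GCA TCC CCT AAT GGT GCT CTG ACT GCA TAC TCC TTA — no ATG→stop ORF.
Frame -3: TTA GGT TAG GAC CGT AAC GTT TTA CCG CAT CCC CTA ATG GTG CTC TGA CTG CAT ACT CCT TAG — ATG at 39, stop TGA at 48 → 12 nt.
Longest ORF is 21 nt in frame +1 (positions 10–30).

+1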